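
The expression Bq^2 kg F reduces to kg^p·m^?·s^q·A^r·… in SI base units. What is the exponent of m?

-2

Bq = s⁻¹.
So Bq² = s⁻².
F = kg⁻¹·m⁻²·s⁴·A².
Combining: Bq²·kg·F = s⁻² · kg · (kg⁻¹·m⁻²·s⁴·A²) = m⁻²·s²·A².
The exponent of m is -2.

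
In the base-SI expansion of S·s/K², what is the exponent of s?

S = kg⁻¹·m⁻²·s³·A².
Combining: S·s·K⁻² = (kg⁻¹·m⁻²·s³·A²) · s · K⁻² = kg⁻¹·m⁻²·s⁴·A²·K⁻².
The exponent of s is 4.

4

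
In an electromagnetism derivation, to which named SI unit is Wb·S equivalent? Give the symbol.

C

Wb = kg·m²·s⁻²·A⁻¹.
S = kg⁻¹·m⁻²·s³·A².
Combining: Wb·S = (kg·m²·s⁻²·A⁻¹) · (kg⁻¹·m⁻²·s³·A²) = s·A.
s·A is the base-SI form of the coulomb.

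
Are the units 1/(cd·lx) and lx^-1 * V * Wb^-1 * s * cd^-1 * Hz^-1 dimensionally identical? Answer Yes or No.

No

Left side:
  lx = m⁻²·cd.
  So lx⁻¹ = m²·cd⁻¹.
  Combining: cd⁻¹·lx⁻¹ = cd⁻¹ · (m²·cd⁻¹) = m²·cd⁻².
Right side:
  lx = lm/m² (illuminance = luminous flux per area),
      = m⁻²·cd.
  So lx⁻¹ = m²·cd⁻¹.
  V = W/A (potential = power per current),
      = kg·m²·s⁻³·A⁻¹.
  Wb = V·s (flux: a volt is a weber per second),
      = kg·m²·s⁻²·A⁻¹.
  So Wb⁻¹ = kg⁻¹·m⁻²·s²·A.
  Hz = 1/s = s⁻¹ (frequency is cycles per second).
  So Hz⁻¹ = s.
  Combining: lx⁻¹·V·Wb⁻¹·s·cd⁻¹·Hz⁻¹ = (m²·cd⁻¹) · (kg·m²·s⁻³·A⁻¹) · (kg⁻¹·m⁻²·s²·A) · s · cd⁻¹ · s = m²·s·cd⁻².
Left is m²·cd⁻²; right is m²·s·cd⁻² — different.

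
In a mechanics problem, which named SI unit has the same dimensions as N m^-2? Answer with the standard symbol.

Pa

N = kg·m/s² = kg·m·s⁻² (force = mass × acceleration).
Combining: N·m⁻² = (kg·m·s⁻²) · m⁻² = kg·m⁻¹·s⁻².
kg·m⁻¹·s⁻² is the base-SI form of the pascal.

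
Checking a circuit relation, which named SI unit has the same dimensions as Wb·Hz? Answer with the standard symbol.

V

Wb = V·s (flux: a volt is a weber per second),
    = kg·m²·s⁻²·A⁻¹.
Hz = 1/s = s⁻¹ (frequency is cycles per second).
Combining: Wb·Hz = (kg·m²·s⁻²·A⁻¹) · s⁻¹ = kg·m²·s⁻³·A⁻¹.
kg·m²·s⁻³·A⁻¹ is the base-SI form of the volt.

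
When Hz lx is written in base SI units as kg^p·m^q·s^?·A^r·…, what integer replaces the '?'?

-1

Hz = 1/s = s⁻¹ (frequency is cycles per second).
lx = lm/m² (illuminance = luminous flux per area),
    = m⁻²·cd.
Combining: Hz·lx = s⁻¹ · (m⁻²·cd) = m⁻²·s⁻¹·cd.
The exponent of s is -1.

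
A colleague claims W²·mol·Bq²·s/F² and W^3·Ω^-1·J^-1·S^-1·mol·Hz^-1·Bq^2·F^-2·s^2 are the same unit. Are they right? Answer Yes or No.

Left side:
  W = kg·m²·s⁻³.
  So W² = kg²·m⁴·s⁻⁶.
  F = kg⁻¹·m⁻²·s⁴·A².
  So F⁻² = kg²·m⁴·s⁻⁸·A⁻⁴.
  Bq = s⁻¹.
  So Bq² = s⁻².
  Combining: W²·F⁻²·mol·Bq²·s = (kg²·m⁴·s⁻⁶) · (kg²·m⁴·s⁻⁸·A⁻⁴) · mol · s⁻² · s = kg⁴·m⁸·s⁻¹⁵·A⁻⁴·mol.
Right side:
  W = kg·m²·s⁻³.
  So W³ = kg³·m⁶·s⁻⁹.
  Ω = kg·m²·s⁻³·A⁻².
  So Ω⁻¹ = kg⁻¹·m⁻²·s³·A².
  J = kg·m²·s⁻².
  So J⁻¹ = kg⁻¹·m⁻²·s².
  S = kg⁻¹·m⁻²·s³·A².
  So S⁻¹ = kg·m²·s⁻³·A⁻².
  Hz = s⁻¹.
  So Hz⁻¹ = s.
  Bq = s⁻¹.
  So Bq² = s⁻².
  F = kg⁻¹·m⁻²·s⁴·A².
  So F⁻² = kg²·m⁴·s⁻⁸·A⁻⁴.
  Combining: W³·Ω⁻¹·J⁻¹·S⁻¹·mol·Hz⁻¹·Bq²·F⁻²·s² = (kg³·m⁶·s⁻⁹) · (kg⁻¹·m⁻²·s³·A²) · (kg⁻¹·m⁻²·s²) · (kg·m²·s⁻³·A⁻²) · mol · s · s⁻² · (kg²·m⁴·s⁻⁸·A⁻⁴) · s² = kg⁴·m⁸·s⁻¹⁴·A⁻⁴·mol.
Left is kg⁴·m⁸·s⁻¹⁵·A⁻⁴·mol; right is kg⁴·m⁸·s⁻¹⁴·A⁻⁴·mol — different.

No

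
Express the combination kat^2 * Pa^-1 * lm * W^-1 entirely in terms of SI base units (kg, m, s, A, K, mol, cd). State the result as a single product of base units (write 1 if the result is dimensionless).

kat = mol/s = s⁻¹·mol (catalytic activity).
So kat² = s⁻²·mol².
Pa = N/m² (pressure = force per area),
    = kg·m⁻¹·s⁻².
So Pa⁻¹ = kg⁻¹·m·s².
lm = cd·sr = cd (luminous flux; sr is dimensionless).
W = J/s (power = energy per time),
    = kg·m²·s⁻³.
So W⁻¹ = kg⁻¹·m⁻²·s³.
Combining: kat²·Pa⁻¹·lm·W⁻¹ = (s⁻²·mol²) · (kg⁻¹·m·s²) · cd · (kg⁻¹·m⁻²·s³) = kg⁻²·m⁻¹·s³·mol²·cd.

kg⁻²·m⁻¹·s³·mol²·cd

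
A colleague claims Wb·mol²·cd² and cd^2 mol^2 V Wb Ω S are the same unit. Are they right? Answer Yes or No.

Left side:
  Wb = V·s (flux: a volt is a weber per second),
      = kg·m²·s⁻²·A⁻¹.
  Combining: Wb·mol²·cd² = (kg·m²·s⁻²·A⁻¹) · mol² · cd² = kg·m²·s⁻²·A⁻¹·mol²·cd².
Right side:
  V = W/A (potential = power per current),
      = kg·m²·s⁻³·A⁻¹.
  Wb = V·s (flux: a volt is a weber per second),
      = kg·m²·s⁻²·A⁻¹.
  Ω = V/A (resistance = voltage per current),
      = kg·m²·s⁻³·A⁻².
  S = 1/Ω (conductance is reciprocal resistance),
      = kg⁻¹·m⁻²·s³·A².
  Combining: cd²·mol²·V·Wb·Ω·S = cd² · mol² · (kg·m²·s⁻³·A⁻¹) · (kg·m²·s⁻²·A⁻¹) · (kg·m²·s⁻³·A⁻²) · (kg⁻¹·m⁻²·s³·A²) = kg²·m⁴·s⁻⁵·A⁻²·mol²·cd².
Left is kg·m²·s⁻²·A⁻¹·mol²·cd²; right is kg²·m⁴·s⁻⁵·A⁻²·mol²·cd² — different.

No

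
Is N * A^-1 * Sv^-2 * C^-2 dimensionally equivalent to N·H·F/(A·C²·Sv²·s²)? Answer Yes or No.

Yes

Left side:
  N = kg·m/s² = kg·m·s⁻² (force = mass × acceleration).
  Sv = J/kg (equivalent dose = energy per mass),
      = m²·s⁻².
  So Sv⁻² = m⁻⁴·s⁴.
  C = A·s = s·A (charge = current × time).
  So C⁻² = s⁻²·A⁻².
  Combining: N·A⁻¹·Sv⁻²·C⁻² = (kg·m·s⁻²) · A⁻¹ · (m⁻⁴·s⁴) · (s⁻²·A⁻²) = kg·m⁻³·A⁻³.
Right side:
  C = s·A.
  So C⁻² = s⁻²·A⁻².
  Sv = m²·s⁻².
  So Sv⁻² = m⁻⁴·s⁴.
  N = kg·m·s⁻².
  H = kg·m²·s⁻²·A⁻².
  F = kg⁻¹·m⁻²·s⁴·A².
  Combining: A⁻¹·C⁻²·Sv⁻²·N·s⁻²·H·F = A⁻¹ · (s⁻²·A⁻²) · (m⁻⁴·s⁴) · (kg·m·s⁻²) · s⁻² · (kg·m²·s⁻²·A⁻²) · (kg⁻¹·m⁻²·s⁴·A²) = kg·m⁻³·A⁻³.
Both reduce to kg·m⁻³·A⁻³.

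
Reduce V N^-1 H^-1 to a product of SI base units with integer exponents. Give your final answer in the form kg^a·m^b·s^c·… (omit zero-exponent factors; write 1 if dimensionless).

V = W/A (potential = power per current),
    = kg·m²·s⁻³·A⁻¹.
N = kg·m/s² = kg·m·s⁻² (force = mass × acceleration).
So N⁻¹ = kg⁻¹·m⁻¹·s².
H = Wb/A (inductance = flux per current),
    = kg·m²·s⁻²·A⁻².
So H⁻¹ = kg⁻¹·m⁻²·s²·A².
Combining: V·N⁻¹·H⁻¹ = (kg·m²·s⁻³·A⁻¹) · (kg⁻¹·m⁻¹·s²) · (kg⁻¹·m⁻²·s²·A²) = kg⁻¹·m⁻¹·s·A.

kg⁻¹·m⁻¹·s·A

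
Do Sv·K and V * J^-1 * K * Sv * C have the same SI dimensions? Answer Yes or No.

Left side:
  Sv = J/kg (equivalent dose = energy per mass),
      = m²·s⁻².
  Combining: Sv·K = (m²·s⁻²) · K = m²·s⁻²·K.
Right side:
  V = W/A (potential = power per current),
      = kg·m²·s⁻³·A⁻¹.
  J = N·m (work = force × distance),
      = kg·m²·s⁻².
  So J⁻¹ = kg⁻¹·m⁻²·s².
  Sv = J/kg (equivalent dose = energy per mass),
      = m²·s⁻².
  C = A·s = s·A (charge = current × time).
  Combining: V·J⁻¹·K·Sv·C = (kg·m²·s⁻³·A⁻¹) · (kg⁻¹·m⁻²·s²) · K · (m²·s⁻²) · (s·A) = m²·s⁻²·K.
Both reduce to m²·s⁻²·K.

Yes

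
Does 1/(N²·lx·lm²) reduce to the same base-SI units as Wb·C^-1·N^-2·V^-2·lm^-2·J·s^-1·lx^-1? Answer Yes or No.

Yes

Left side:
  N = kg·m/s² = kg·m·s⁻² (force = mass × acceleration).
  So N⁻² = kg⁻²·m⁻²·s⁴.
  lx = lm/m² (illuminance = luminous flux per area),
      = m⁻²·cd.
  So lx⁻¹ = m²·cd⁻¹.
  lm = cd·sr = cd (luminous flux; sr is dimensionless).
  So lm⁻² = cd⁻².
  Combining: N⁻²·lx⁻¹·lm⁻² = (kg⁻²·m⁻²·s⁴) · (m²·cd⁻¹) · cd⁻² = kg⁻²·s⁴·cd⁻³.
Right side:
  Wb = kg·m²·s⁻²·A⁻¹.
  C = s·A.
  So C⁻¹ = s⁻¹·A⁻¹.
  N = kg·m·s⁻².
  So N⁻² = kg⁻²·m⁻²·s⁴.
  V = kg·m²·s⁻³·A⁻¹.
  So V⁻² = kg⁻²·m⁻⁴·s⁶·A².
  lm = cd.
  So lm⁻² = cd⁻².
  J = kg·m²·s⁻².
  lx = m⁻²·cd.
  So lx⁻¹ = m²·cd⁻¹.
  Combining: Wb·C⁻¹·N⁻²·V⁻²·lm⁻²·J·s⁻¹·lx⁻¹ = (kg·m²·s⁻²·A⁻¹) · (s⁻¹·A⁻¹) · (kg⁻²·m⁻²·s⁴) · (kg⁻²·m⁻⁴·s⁶·A²) · cd⁻² · (kg·m²·s⁻²) · s⁻¹ · (m²·cd⁻¹) = kg⁻²·s⁴·cd⁻³.
Both reduce to kg⁻²·s⁴·cd⁻³.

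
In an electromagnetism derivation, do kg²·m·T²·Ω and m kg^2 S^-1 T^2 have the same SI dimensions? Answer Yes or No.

Left side:
  T = kg·s⁻²·A⁻¹.
  So T² = kg²·s⁻⁴·A⁻².
  Ω = kg·m²·s⁻³·A⁻².
  Combining: kg²·m·T²·Ω = kg² · m · (kg²·s⁻⁴·A⁻²) · (kg·m²·s⁻³·A⁻²) = kg⁵·m³·s⁻⁷·A⁻⁴.
Right side:
  S = 1/Ω (conductance is reciprocal resistance),
      = kg⁻¹·m⁻²·s³·A².
  So S⁻¹ = kg·m²·s⁻³·A⁻².
  T = Wb/m² (flux density = flux per area),
      = kg·s⁻²·A⁻¹.
  So T² = kg²·s⁻⁴·A⁻².
  Combining: m·kg²·S⁻¹·T² = m · kg² · (kg·m²·s⁻³·A⁻²) · (kg²·s⁻⁴·A⁻²) = kg⁵·m³·s⁻⁷·A⁻⁴.
Both reduce to kg⁵·m³·s⁻⁷·A⁻⁴.

Yes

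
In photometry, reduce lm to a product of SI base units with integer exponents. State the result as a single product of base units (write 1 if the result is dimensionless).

cd

lm = cd·sr = cd (luminous flux; sr is dimensionless).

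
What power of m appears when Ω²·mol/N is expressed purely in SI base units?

3

Ω = V/A (resistance = voltage per current),
    = kg·m²·s⁻³·A⁻².
So Ω² = kg²·m⁴·s⁻⁶·A⁻⁴.
N = kg·m/s² = kg·m·s⁻² (force = mass × acceleration).
So N⁻¹ = kg⁻¹·m⁻¹·s².
Combining: Ω²·mol·N⁻¹ = (kg²·m⁴·s⁻⁶·A⁻⁴) · mol · (kg⁻¹·m⁻¹·s²) = kg·m³·s⁻⁴·A⁻⁴·mol.
The exponent of m is 3.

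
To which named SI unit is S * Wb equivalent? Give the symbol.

C

S = 1/Ω (conductance is reciprocal resistance),
    = kg⁻¹·m⁻²·s³·A².
Wb = V·s (flux: a volt is a weber per second),
    = kg·m²·s⁻²·A⁻¹.
Combining: S·Wb = (kg⁻¹·m⁻²·s³·A²) · (kg·m²·s⁻²·A⁻¹) = s·A.
s·A is the base-SI form of the coulomb.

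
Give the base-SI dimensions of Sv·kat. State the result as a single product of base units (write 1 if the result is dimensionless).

m²·s⁻³·mol

Sv = m²·s⁻².
kat = s⁻¹·mol.
Combining: Sv·kat = (m²·s⁻²) · (s⁻¹·mol) = m²·s⁻³·mol.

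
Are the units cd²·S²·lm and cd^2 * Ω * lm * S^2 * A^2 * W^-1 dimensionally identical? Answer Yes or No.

Left side:
  S = kg⁻¹·m⁻²·s³·A².
  So S² = kg⁻²·m⁻⁴·s⁶·A⁴.
  lm = cd.
  Combining: cd²·S²·lm = cd² · (kg⁻²·m⁻⁴·s⁶·A⁴) · cd = kg⁻²·m⁻⁴·s⁶·A⁴·cd³.
Right side:
  Ω = V/A (resistance = voltage per current),
      = kg·m²·s⁻³·A⁻².
  lm = cd·sr = cd (luminous flux; sr is dimensionless).
  S = 1/Ω (conductance is reciprocal resistance),
      = kg⁻¹·m⁻²·s³·A².
  So S² = kg⁻²·m⁻⁴·s⁶·A⁴.
  W = J/s (power = energy per time),
      = kg·m²·s⁻³.
  So W⁻¹ = kg⁻¹·m⁻²·s³.
  Combining: cd²·Ω·lm·S²·A²·W⁻¹ = cd² · (kg·m²·s⁻³·A⁻²) · cd · (kg⁻²·m⁻⁴·s⁶·A⁴) · A² · (kg⁻¹·m⁻²·s³) = kg⁻²·m⁻⁴·s⁶·A⁴·cd³.
Both reduce to kg⁻²·m⁻⁴·s⁶·A⁴·cd³.

Yes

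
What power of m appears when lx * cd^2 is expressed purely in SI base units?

-2

lx = lm/m² (illuminance = luminous flux per area),
    = m⁻²·cd.
Combining: lx·cd² = (m⁻²·cd) · cd² = m⁻²·cd³.
The exponent of m is -2.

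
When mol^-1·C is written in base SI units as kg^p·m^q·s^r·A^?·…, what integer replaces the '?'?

C = A·s = s·A (charge = current × time).
Combining: mol⁻¹·C = mol⁻¹ · (s·A) = s·A·mol⁻¹.
The exponent of A is 1.

1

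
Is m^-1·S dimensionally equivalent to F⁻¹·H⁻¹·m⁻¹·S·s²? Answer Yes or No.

Yes

Left side:
  S = kg⁻¹·m⁻²·s³·A².
  Combining: m⁻¹·S = m⁻¹ · (kg⁻¹·m⁻²·s³·A²) = kg⁻¹·m⁻³·s³·A².
Right side:
  F = C/V (capacitance = charge per voltage),
      = A·s/(kg·m²·s⁻³·A⁻¹) (substituting C and V),
      = kg⁻¹·m⁻²·s⁴·A².
  So F⁻¹ = kg·m²·s⁻⁴·A⁻².
  H = Wb/A (inductance = flux per current),
      = kg·m²·s⁻²·A⁻².
  So H⁻¹ = kg⁻¹·m⁻²·s²·A².
  S = 1/Ω (conductance is reciprocal resistance),
      = kg⁻¹·m⁻²·s³·A².
  Combining: F⁻¹·H⁻¹·m⁻¹·S·s² = (kg·m²·s⁻⁴·A⁻²) · (kg⁻¹·m⁻²·s²·A²) · m⁻¹ · (kg⁻¹·m⁻²·s³·A²) · s² = kg⁻¹·m⁻³·s³·A².
Both reduce to kg⁻¹·m⁻³·s³·A².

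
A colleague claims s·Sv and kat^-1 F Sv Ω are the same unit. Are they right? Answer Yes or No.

Left side:
  Sv = J/kg (equivalent dose = energy per mass),
      = m²·s⁻².
  Combining: s·Sv = s · (m²·s⁻²) = m²·s⁻¹.
Right side:
  kat = s⁻¹·mol.
  So kat⁻¹ = s·mol⁻¹.
  F = kg⁻¹·m⁻²·s⁴·A².
  Sv = m²·s⁻².
  Ω = kg·m²·s⁻³·A⁻².
  Combining: kat⁻¹·F·Sv·Ω = (s·mol⁻¹) · (kg⁻¹·m⁻²·s⁴·A²) · (m²·s⁻²) · (kg·m²·s⁻³·A⁻²) = m²·mol⁻¹.
Left is m²·s⁻¹; right is m²·mol⁻¹ — different.

No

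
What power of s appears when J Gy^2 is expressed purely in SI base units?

-6

J = N·m (work = force × distance),
    = kg·m²·s⁻².
Gy = J/kg (absorbed dose = energy per mass),
    = m²·s⁻².
So Gy² = m⁴·s⁻⁴.
Combining: J·Gy² = (kg·m²·s⁻²) · (m⁴·s⁻⁴) = kg·m⁶·s⁻⁶.
The exponent of s is -6.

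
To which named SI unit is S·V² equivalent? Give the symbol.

W

S = 1/Ω (conductance is reciprocal resistance),
    = kg⁻¹·m⁻²·s³·A².
V = W/A (potential = power per current),
    = kg·m²·s⁻³·A⁻¹.
So V² = kg²·m⁴·s⁻⁶·A⁻².
Combining: S·V² = (kg⁻¹·m⁻²·s³·A²) · (kg²·m⁴·s⁻⁶·A⁻²) = kg·m²·s⁻³.
kg·m²·s⁻³ is the base-SI form of the watt.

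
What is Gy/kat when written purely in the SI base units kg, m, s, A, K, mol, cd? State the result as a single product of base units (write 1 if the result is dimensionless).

Gy = J/kg (absorbed dose = energy per mass),
    = m²·s⁻².
kat = mol/s = s⁻¹·mol (catalytic activity).
So kat⁻¹ = s·mol⁻¹.
Combining: Gy·kat⁻¹ = (m²·s⁻²) · (s·mol⁻¹) = m²·s⁻¹·mol⁻¹.

m²·s⁻¹·mol⁻¹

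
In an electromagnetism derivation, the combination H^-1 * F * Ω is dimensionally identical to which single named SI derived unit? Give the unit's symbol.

H = Wb/A (inductance = flux per current),
    = kg·m²·s⁻²·A⁻².
So H⁻¹ = kg⁻¹·m⁻²·s²·A².
F = C/V (capacitance = charge per voltage),
    = A·s/(kg·m²·s⁻³·A⁻¹) (substituting C and V),
    = kg⁻¹·m⁻²·s⁴·A².
Ω = V/A (resistance = voltage per current),
    = kg·m²·s⁻³·A⁻².
Combining: H⁻¹·F·Ω = (kg⁻¹·m⁻²·s²·A²) · (kg⁻¹·m⁻²·s⁴·A²) · (kg·m²·s⁻³·A⁻²) = kg⁻¹·m⁻²·s³·A².
kg⁻¹·m⁻²·s³·A² is the base-SI form of the siemens.

S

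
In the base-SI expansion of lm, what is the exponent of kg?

lm = cd.
The exponent of kg is 0.

0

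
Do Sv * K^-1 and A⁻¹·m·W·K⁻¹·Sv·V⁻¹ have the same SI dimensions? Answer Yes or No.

Left side:
  Sv = J/kg (equivalent dose = energy per mass),
      = m²·s⁻².
  Combining: Sv·K⁻¹ = (m²·s⁻²) · K⁻¹ = m²·s⁻²·K⁻¹.
Right side:
  W = kg·m²·s⁻³.
  Sv = m²·s⁻².
  V = kg·m²·s⁻³·A⁻¹.
  So V⁻¹ = kg⁻¹·m⁻²·s³·A.
  Combining: A⁻¹·m·W·K⁻¹·Sv·V⁻¹ = A⁻¹ · m · (kg·m²·s⁻³) · K⁻¹ · (m²·s⁻²) · (kg⁻¹·m⁻²·s³·A) = m³·s⁻²·K⁻¹.
Left is m²·s⁻²·K⁻¹; right is m³·s⁻²·K⁻¹ — different.

No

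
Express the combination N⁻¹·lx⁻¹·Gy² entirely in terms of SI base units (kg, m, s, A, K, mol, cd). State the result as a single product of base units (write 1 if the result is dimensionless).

kg⁻¹·m⁵·s⁻²·cd⁻¹

N = kg·m·s⁻².
So N⁻¹ = kg⁻¹·m⁻¹·s².
lx = m⁻²·cd.
So lx⁻¹ = m²·cd⁻¹.
Gy = m²·s⁻².
So Gy² = m⁴·s⁻⁴.
Combining: N⁻¹·lx⁻¹·Gy² = (kg⁻¹·m⁻¹·s²) · (m²·cd⁻¹) · (m⁴·s⁻⁴) = kg⁻¹·m⁵·s⁻²·cd⁻¹.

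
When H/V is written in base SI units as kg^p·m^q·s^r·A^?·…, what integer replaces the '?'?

-1

V = W/A (potential = power per current),
    = kg·m²·s⁻³·A⁻¹.
So V⁻¹ = kg⁻¹·m⁻²·s³·A.
H = Wb/A (inductance = flux per current),
    = kg·m²·s⁻²·A⁻².
Combining: V⁻¹·H = (kg⁻¹·m⁻²·s³·A) · (kg·m²·s⁻²·A⁻²) = s·A⁻¹.
The exponent of A is -1.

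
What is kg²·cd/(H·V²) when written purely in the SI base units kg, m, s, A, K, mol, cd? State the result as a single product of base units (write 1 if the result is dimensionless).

kg⁻¹·m⁻⁶·s⁸·A⁴·cd

H = kg·m²·s⁻²·A⁻².
So H⁻¹ = kg⁻¹·m⁻²·s²·A².
V = kg·m²·s⁻³·A⁻¹.
So V⁻² = kg⁻²·m⁻⁴·s⁶·A².
Combining: H⁻¹·kg²·V⁻²·cd = (kg⁻¹·m⁻²·s²·A²) · kg² · (kg⁻²·m⁻⁴·s⁶·A²) · cd = kg⁻¹·m⁻⁶·s⁸·A⁴·cd.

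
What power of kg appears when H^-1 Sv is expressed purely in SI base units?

-1

H = kg·m²·s⁻²·A⁻².
So H⁻¹ = kg⁻¹·m⁻²·s²·A².
Sv = m²·s⁻².
Combining: H⁻¹·Sv = (kg⁻¹·m⁻²·s²·A²) · (m²·s⁻²) = kg⁻¹·A².
The exponent of kg is -1.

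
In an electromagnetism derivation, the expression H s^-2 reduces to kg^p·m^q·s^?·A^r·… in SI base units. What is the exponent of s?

H = Wb/A (inductance = flux per current),
    = kg·m²·s⁻²·A⁻².
Combining: H·s⁻² = (kg·m²·s⁻²·A⁻²) · s⁻² = kg·m²·s⁻⁴·A⁻².
The exponent of s is -4.

-4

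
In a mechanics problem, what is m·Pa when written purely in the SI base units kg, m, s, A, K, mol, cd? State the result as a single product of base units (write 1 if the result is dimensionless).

kg·s⁻²

Pa = N/m² (pressure = force per area),
    = kg·m⁻¹·s⁻².
Combining: m·Pa = m · (kg·m⁻¹·s⁻²) = kg·s⁻².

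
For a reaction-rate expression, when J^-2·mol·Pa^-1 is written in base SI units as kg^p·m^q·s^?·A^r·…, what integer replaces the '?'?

J = kg·m²·s⁻².
So J⁻² = kg⁻²·m⁻⁴·s⁴.
Pa = kg·m⁻¹·s⁻².
So Pa⁻¹ = kg⁻¹·m·s².
Combining: J⁻²·mol·Pa⁻¹ = (kg⁻²·m⁻⁴·s⁴) · mol · (kg⁻¹·m·s²) = kg⁻³·m⁻³·s⁶·mol.
The exponent of s is 6.

6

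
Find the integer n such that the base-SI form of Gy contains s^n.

-2

Gy = m²·s⁻².
The exponent of s is -2.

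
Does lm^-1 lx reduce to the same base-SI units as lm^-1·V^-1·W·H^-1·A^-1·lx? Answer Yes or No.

Left side:
  lm = cd.
  So lm⁻¹ = cd⁻¹.
  lx = m⁻²·cd.
  Combining: lm⁻¹·lx = cd⁻¹ · (m⁻²·cd) = m⁻².
Right side:
  lm = cd·sr = cd (luminous flux; sr is dimensionless).
  So lm⁻¹ = cd⁻¹.
  V = W/A (potential = power per current),
      = kg·m²·s⁻³·A⁻¹.
  So V⁻¹ = kg⁻¹·m⁻²·s³·A.
  W = J/s (power = energy per time),
      = kg·m²·s⁻³.
  H = Wb/A (inductance = flux per current),
      = kg·m²·s⁻²·A⁻².
  So H⁻¹ = kg⁻¹·m⁻²·s²·A².
  lx = lm/m² (illuminance = luminous flux per area),
      = m⁻²·cd.
  Combining: lm⁻¹·V⁻¹·W·H⁻¹·A⁻¹·lx = cd⁻¹ · (kg⁻¹·m⁻²·s³·A) · (kg·m²·s⁻³) · (kg⁻¹·m⁻²·s²·A²) · A⁻¹ · (m⁻²·cd) = kg⁻¹·m⁻⁴·s²·A².
Left is m⁻²; right is kg⁻¹·m⁻⁴·s²·A² — different.

No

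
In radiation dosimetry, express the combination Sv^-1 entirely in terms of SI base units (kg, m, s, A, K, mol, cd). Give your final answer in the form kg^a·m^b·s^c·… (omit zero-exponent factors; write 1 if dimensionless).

m⁻²·s²

Sv = m²·s⁻².
So Sv⁻¹ = m⁻²·s².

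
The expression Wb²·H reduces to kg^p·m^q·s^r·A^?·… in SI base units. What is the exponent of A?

Wb = kg·m²·s⁻²·A⁻¹.
So Wb² = kg²·m⁴·s⁻⁴·A⁻².
H = kg·m²·s⁻²·A⁻².
Combining: Wb²·H = (kg²·m⁴·s⁻⁴·A⁻²) · (kg·m²·s⁻²·A⁻²) = kg³·m⁶·s⁻⁶·A⁻⁴.
The exponent of A is -4.

-4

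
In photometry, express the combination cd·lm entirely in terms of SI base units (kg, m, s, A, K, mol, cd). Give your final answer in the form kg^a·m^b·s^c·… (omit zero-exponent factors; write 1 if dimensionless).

cd²

lm = cd.
Combining: cd·lm = cd · cd = cd².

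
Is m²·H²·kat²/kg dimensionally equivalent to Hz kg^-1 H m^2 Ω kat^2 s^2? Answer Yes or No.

Left side:
  H = Wb/A (inductance = flux per current),
      = kg·m²·s⁻²·A⁻².
  So H² = kg²·m⁴·s⁻⁴·A⁻⁴.
  kat = mol/s = s⁻¹·mol (catalytic activity).
  So kat² = s⁻²·mol².
  Combining: m²·H²·kg⁻¹·kat² = m² · (kg²·m⁴·s⁻⁴·A⁻⁴) · kg⁻¹ · (s⁻²·mol²) = kg·m⁶·s⁻⁶·A⁻⁴·mol².
Right side:
  Hz = s⁻¹.
  H = kg·m²·s⁻²·A⁻².
  Ω = kg·m²·s⁻³·A⁻².
  kat = s⁻¹·mol.
  So kat² = s⁻²·mol².
  Combining: Hz·kg⁻¹·H·m²·Ω·kat²·s² = s⁻¹ · kg⁻¹ · (kg·m²·s⁻²·A⁻²) · m² · (kg·m²·s⁻³·A⁻²) · (s⁻²·mol²) · s² = kg·m⁶·s⁻⁶·A⁻⁴·mol².
Both reduce to kg·m⁶·s⁻⁶·A⁻⁴·mol².

Yes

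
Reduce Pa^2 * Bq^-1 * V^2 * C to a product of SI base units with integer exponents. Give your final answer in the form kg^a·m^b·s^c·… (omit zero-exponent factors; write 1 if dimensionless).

kg⁴·m²·s⁻⁸·A⁻¹

Pa = N/m² (pressure = force per area),
    = kg·m⁻¹·s⁻².
So Pa² = kg²·m⁻²·s⁻⁴.
Bq = 1/s = s⁻¹ (activity is decays per second).
So Bq⁻¹ = s.
V = W/A (potential = power per current),
    = kg·m²·s⁻³·A⁻¹.
So V² = kg²·m⁴·s⁻⁶·A⁻².
C = A·s = s·A (charge = current × time).
Combining: Pa²·Bq⁻¹·V²·C = (kg²·m⁻²·s⁻⁴) · s · (kg²·m⁴·s⁻⁶·A⁻²) · (s·A) = kg⁴·m²·s⁻⁸·A⁻¹.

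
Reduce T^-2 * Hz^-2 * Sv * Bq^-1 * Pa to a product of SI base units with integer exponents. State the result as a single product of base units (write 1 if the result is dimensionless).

T = Wb/m² (flux density = flux per area),
    = kg·s⁻²·A⁻¹.
So T⁻² = kg⁻²·s⁴·A².
Hz = 1/s = s⁻¹ (frequency is cycles per second).
So Hz⁻² = s².
Sv = J/kg (equivalent dose = energy per mass),
    = m²·s⁻².
Bq = 1/s = s⁻¹ (activity is decays per second).
So Bq⁻¹ = s.
Pa = N/m² (pressure = force per area),
    = kg·m⁻¹·s⁻².
Combining: T⁻²·Hz⁻²·Sv·Bq⁻¹·Pa = (kg⁻²·s⁴·A²) · s² · (m²·s⁻²) · s · (kg·m⁻¹·s⁻²) = kg⁻¹·m·s³·A².

kg⁻¹·m·s³·A²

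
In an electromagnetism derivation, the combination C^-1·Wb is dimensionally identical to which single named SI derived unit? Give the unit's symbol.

C = A·s = s·A (charge = current × time).
So C⁻¹ = s⁻¹·A⁻¹.
Wb = V·s (flux: a volt is a weber per second),
    = kg·m²·s⁻²·A⁻¹.
Combining: C⁻¹·Wb = (s⁻¹·A⁻¹) · (kg·m²·s⁻²·A⁻¹) = kg·m²·s⁻³·A⁻².
kg·m²·s⁻³·A⁻² is the base-SI form of the ohm.

Ω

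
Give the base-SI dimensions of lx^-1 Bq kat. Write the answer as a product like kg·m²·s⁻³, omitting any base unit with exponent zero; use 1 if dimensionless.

lx = m⁻²·cd.
So lx⁻¹ = m²·cd⁻¹.
Bq = s⁻¹.
kat = s⁻¹·mol.
Combining: lx⁻¹·Bq·kat = (m²·cd⁻¹) · s⁻¹ · (s⁻¹·mol) = m²·s⁻²·mol·cd⁻¹.

m²·s⁻²·mol·cd⁻¹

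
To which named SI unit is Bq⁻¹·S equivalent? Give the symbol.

F

Bq = 1/s = s⁻¹ (activity is decays per second).
So Bq⁻¹ = s.
S = 1/Ω (conductance is reciprocal resistance),
    = kg⁻¹·m⁻²·s³·A².
Combining: Bq⁻¹·S = s · (kg⁻¹·m⁻²·s³·A²) = kg⁻¹·m⁻²·s⁴·A².
kg⁻¹·m⁻²·s⁴·A² is the base-SI form of the farad.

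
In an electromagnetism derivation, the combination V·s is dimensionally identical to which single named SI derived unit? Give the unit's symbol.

V = kg·m²·s⁻³·A⁻¹.
Combining: V·s = (kg·m²·s⁻³·A⁻¹) · s = kg·m²·s⁻²·A⁻¹.
kg·m²·s⁻²·A⁻¹ is the base-SI form of the weber.

Wb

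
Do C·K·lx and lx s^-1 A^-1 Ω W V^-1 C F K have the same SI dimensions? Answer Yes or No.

Left side:
  C = s·A.
  lx = m⁻²·cd.
  Combining: C·K·lx = (s·A) · K · (m⁻²·cd) = m⁻²·s·A·K·cd.
Right side:
  lx = lm/m² (illuminance = luminous flux per area),
      = m⁻²·cd.
  Ω = V/A (resistance = voltage per current),
      = kg·m²·s⁻³·A⁻².
  W = J/s (power = energy per time),
      = kg·m²·s⁻³.
  V = W/A (potential = power per current),
      = kg·m²·s⁻³·A⁻¹.
  So V⁻¹ = kg⁻¹·m⁻²·s³·A.
  C = A·s = s·A (charge = current × time).
  F = C/V (capacitance = charge per voltage),
      = A·s/(kg·m²·s⁻³·A⁻¹) (substituting C and V),
      = kg⁻¹·m⁻²·s⁴·A².
  Combining: lx·s⁻¹·A⁻¹·Ω·W·V⁻¹·C·F·K = (m⁻²·cd) · s⁻¹ · A⁻¹ · (kg·m²·s⁻³·A⁻²) · (kg·m²·s⁻³) · (kg⁻¹·m⁻²·s³·A) · (s·A) · (kg⁻¹·m⁻²·s⁴·A²) · K = m⁻²·s·A·K·cd.
Both reduce to m⁻²·s·A·K·cd.

Yes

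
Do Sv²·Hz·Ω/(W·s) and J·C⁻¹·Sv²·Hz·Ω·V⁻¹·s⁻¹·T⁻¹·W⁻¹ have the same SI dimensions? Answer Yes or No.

Left side:
  W = kg·m²·s⁻³.
  So W⁻¹ = kg⁻¹·m⁻²·s³.
  Sv = m²·s⁻².
  So Sv² = m⁴·s⁻⁴.
  Hz = s⁻¹.
  Ω = kg·m²·s⁻³·A⁻².
  Combining: W⁻¹·Sv²·s⁻¹·Hz·Ω = (kg⁻¹·m⁻²·s³) · (m⁴·s⁻⁴) · s⁻¹ · s⁻¹ · (kg·m²·s⁻³·A⁻²) = m⁴·s⁻⁶·A⁻².
Right side:
  J = N·m (work = force × distance),
      = kg·m²·s⁻².
  C = A·s = s·A (charge = current × time).
  So C⁻¹ = s⁻¹·A⁻¹.
  Sv = J/kg (equivalent dose = energy per mass),
      = m²·s⁻².
  So Sv² = m⁴·s⁻⁴.
  Hz = 1/s = s⁻¹ (frequency is cycles per second).
  Ω = V/A (resistance = voltage per current),
      = kg·m²·s⁻³·A⁻².
  V = W/A (potential = power per current),
      = kg·m²·s⁻³·A⁻¹.
  So V⁻¹ = kg⁻¹·m⁻²·s³·A.
  T = Wb/m² (flux density = flux per area),
      = kg·s⁻²·A⁻¹.
  So T⁻¹ = kg⁻¹·s²·A.
  W = J/s (power = energy per time),
      = kg·m²·s⁻³.
  So W⁻¹ = kg⁻¹·m⁻²·s³.
  Combining: J·C⁻¹·Sv²·Hz·Ω·V⁻¹·s⁻¹·T⁻¹·W⁻¹ = (kg·m²·s⁻²) · (s⁻¹·A⁻¹) · (m⁴·s⁻⁴) · s⁻¹ · (kg·m²·s⁻³·A⁻²) · (kg⁻¹·m⁻²·s³·A) · s⁻¹ · (kg⁻¹·s²·A) · (kg⁻¹·m⁻²·s³) = kg⁻¹·m⁴·s⁻⁴·A⁻¹.
Left is m⁴·s⁻⁶·A⁻²; right is kg⁻¹·m⁴·s⁻⁴·A⁻¹ — different.

No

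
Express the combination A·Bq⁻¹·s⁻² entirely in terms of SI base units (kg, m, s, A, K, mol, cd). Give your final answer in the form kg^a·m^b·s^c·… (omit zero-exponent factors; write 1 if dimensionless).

s⁻¹·A

Bq = 1/s = s⁻¹ (activity is decays per second).
So Bq⁻¹ = s.
Combining: A·Bq⁻¹·s⁻² = A · s · s⁻² = s⁻¹·A.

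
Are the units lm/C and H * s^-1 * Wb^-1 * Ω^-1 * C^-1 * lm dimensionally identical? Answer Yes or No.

No

Left side:
  C = s·A.
  So C⁻¹ = s⁻¹·A⁻¹.
  lm = cd.
  Combining: C⁻¹·lm = (s⁻¹·A⁻¹) · cd = s⁻¹·A⁻¹·cd.
Right side:
  H = kg·m²·s⁻²·A⁻².
  Wb = kg·m²·s⁻²·A⁻¹.
  So Wb⁻¹ = kg⁻¹·m⁻²·s²·A.
  Ω = kg·m²·s⁻³·A⁻².
  So Ω⁻¹ = kg⁻¹·m⁻²·s³·A².
  C = s·A.
  So C⁻¹ = s⁻¹·A⁻¹.
  lm = cd.
  Combining: H·s⁻¹·Wb⁻¹·Ω⁻¹·C⁻¹·lm = (kg·m²·s⁻²·A⁻²) · s⁻¹ · (kg⁻¹·m⁻²·s²·A) · (kg⁻¹·m⁻²·s³·A²) · (s⁻¹·A⁻¹) · cd = kg⁻¹·m⁻²·s·cd.
Left is s⁻¹·A⁻¹·cd; right is kg⁻¹·m⁻²·s·cd — different.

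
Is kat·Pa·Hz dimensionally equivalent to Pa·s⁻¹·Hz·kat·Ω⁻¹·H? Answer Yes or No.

Yes

Left side:
  kat = s⁻¹·mol.
  Pa = kg·m⁻¹·s⁻².
  Hz = s⁻¹.
  Combining: kat·Pa·Hz = (s⁻¹·mol) · (kg·m⁻¹·s⁻²) · s⁻¹ = kg·m⁻¹·s⁻⁴·mol.
Right side:
  Pa = kg·m⁻¹·s⁻².
  Hz = s⁻¹.
  kat = s⁻¹·mol.
  Ω = kg·m²·s⁻³·A⁻².
  So Ω⁻¹ = kg⁻¹·m⁻²·s³·A².
  H = kg·m²·s⁻²·A⁻².
  Combining: Pa·s⁻¹·Hz·kat·Ω⁻¹·H = (kg·m⁻¹·s⁻²) · s⁻¹ · s⁻¹ · (s⁻¹·mol) · (kg⁻¹·m⁻²·s³·A²) · (kg·m²·s⁻²·A⁻²) = kg·m⁻¹·s⁻⁴·mol.
Both reduce to kg·m⁻¹·s⁻⁴·mol.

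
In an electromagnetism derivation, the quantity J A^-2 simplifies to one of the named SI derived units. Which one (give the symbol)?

H

J = N·m (work = force × distance),
    = kg·m²·s⁻².
Combining: J·A⁻² = (kg·m²·s⁻²) · A⁻² = kg·m²·s⁻²·A⁻².
kg·m²·s⁻²·A⁻² is the base-SI form of the henry.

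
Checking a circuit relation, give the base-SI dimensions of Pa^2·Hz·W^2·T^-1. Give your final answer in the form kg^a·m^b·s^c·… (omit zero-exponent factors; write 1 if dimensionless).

Pa = kg·m⁻¹·s⁻².
So Pa² = kg²·m⁻²·s⁻⁴.
Hz = s⁻¹.
W = kg·m²·s⁻³.
So W² = kg²·m⁴·s⁻⁶.
T = kg·s⁻²·A⁻¹.
So T⁻¹ = kg⁻¹·s²·A.
Combining: Pa²·Hz·W²·T⁻¹ = (kg²·m⁻²·s⁻⁴) · s⁻¹ · (kg²·m⁴·s⁻⁶) · (kg⁻¹·s²·A) = kg³·m²·s⁻⁹·A.

kg³·m²·s⁻⁹·A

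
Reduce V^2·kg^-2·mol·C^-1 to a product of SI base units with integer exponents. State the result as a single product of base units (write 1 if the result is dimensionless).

V = W/A (potential = power per current),
    = kg·m²·s⁻³·A⁻¹.
So V² = kg²·m⁴·s⁻⁶·A⁻².
C = A·s = s·A (charge = current × time).
So C⁻¹ = s⁻¹·A⁻¹.
Combining: V²·kg⁻²·mol·C⁻¹ = (kg²·m⁴·s⁻⁶·A⁻²) · kg⁻² · mol · (s⁻¹·A⁻¹) = m⁴·s⁻⁷·A⁻³·mol.

m⁴·s⁻⁷·A⁻³·mol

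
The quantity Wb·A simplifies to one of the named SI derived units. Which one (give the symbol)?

J

Wb = V·s (flux: a volt is a weber per second),
    = kg·m²·s⁻²·A⁻¹.
Combining: Wb·A = (kg·m²·s⁻²·A⁻¹) · A = kg·m²·s⁻².
kg·m²·s⁻² is the base-SI form of the joule.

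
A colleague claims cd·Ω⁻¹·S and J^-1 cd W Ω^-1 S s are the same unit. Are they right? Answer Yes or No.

Left side:
  Ω = kg·m²·s⁻³·A⁻².
  So Ω⁻¹ = kg⁻¹·m⁻²·s³·A².
  S = kg⁻¹·m⁻²·s³·A².
  Combining: cd·Ω⁻¹·S = cd · (kg⁻¹·m⁻²·s³·A²) · (kg⁻¹·m⁻²·s³·A²) = kg⁻²·m⁻⁴·s⁶·A⁴·cd.
Right side:
  J = N·m (work = force × distance),
      = kg·m²·s⁻².
  So J⁻¹ = kg⁻¹·m⁻²·s².
  W = J/s (power = energy per time),
      = kg·m²·s⁻³.
  Ω = V/A (resistance = voltage per current),
      = kg·m²·s⁻³·A⁻².
  So Ω⁻¹ = kg⁻¹·m⁻²·s³·A².
  S = 1/Ω (conductance is reciprocal resistance),
      = kg⁻¹·m⁻²·s³·A².
  Combining: J⁻¹·cd·W·Ω⁻¹·S·s = (kg⁻¹·m⁻²·s²) · cd · (kg·m²·s⁻³) · (kg⁻¹·m⁻²·s³·A²) · (kg⁻¹·m⁻²·s³·A²) · s = kg⁻²·m⁻⁴·s⁶·A⁴·cd.
Both reduce to kg⁻²·m⁻⁴·s⁶·A⁴·cd.

Yes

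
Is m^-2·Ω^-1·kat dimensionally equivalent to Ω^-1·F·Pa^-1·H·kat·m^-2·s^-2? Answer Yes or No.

Left side:
  Ω = kg·m²·s⁻³·A⁻².
  So Ω⁻¹ = kg⁻¹·m⁻²·s³·A².
  kat = s⁻¹·mol.
  Combining: m⁻²·Ω⁻¹·kat = m⁻² · (kg⁻¹·m⁻²·s³·A²) · (s⁻¹·mol) = kg⁻¹·m⁻⁴·s²·A²·mol.
Right side:
  Ω = V/A (resistance = voltage per current),
      = kg·m²·s⁻³·A⁻².
  So Ω⁻¹ = kg⁻¹·m⁻²·s³·A².
  F = C/V (capacitance = charge per voltage),
      = A·s/(kg·m²·s⁻³·A⁻¹) (substituting C and V),
      = kg⁻¹·m⁻²·s⁴·A².
  Pa = N/m² (pressure = force per area),
      = kg·m⁻¹·s⁻².
  So Pa⁻¹ = kg⁻¹·m·s².
  H = Wb/A (inductance = flux per current),
      = kg·m²·s⁻²·A⁻².
  kat = mol/s = s⁻¹·mol (catalytic activity).
  Combining: Ω⁻¹·F·Pa⁻¹·H·kat·m⁻²·s⁻² = (kg⁻¹·m⁻²·s³·A²) · (kg⁻¹·m⁻²·s⁴·A²) · (kg⁻¹·m·s²) · (kg·m²·s⁻²·A⁻²) · (s⁻¹·mol) · m⁻² · s⁻² = kg⁻²·m⁻³·s⁴·A²·mol.
Left is kg⁻¹·m⁻⁴·s²·A²·mol; right is kg⁻²·m⁻³·s⁴·A²·mol — different.

No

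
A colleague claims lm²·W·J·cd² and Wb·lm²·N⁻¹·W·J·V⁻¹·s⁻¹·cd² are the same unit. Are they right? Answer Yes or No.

No

Left side:
  lm = cd·sr = cd (luminous flux; sr is dimensionless).
  So lm² = cd².
  W = J/s (power = energy per time),
      = kg·m²·s⁻³.
  J = N·m (work = force × distance),
      = kg·m²·s⁻².
  Combining: lm²·W·J·cd² = cd² · (kg·m²·s⁻³) · (kg·m²·s⁻²) · cd² = kg²·m⁴·s⁻⁵·cd⁴.
Right side:
  Wb = V·s (flux: a volt is a weber per second),
      = kg·m²·s⁻²·A⁻¹.
  lm = cd·sr = cd (luminous flux; sr is dimensionless).
  So lm² = cd².
  N = kg·m/s² = kg·m·s⁻² (force = mass × acceleration).
  So N⁻¹ = kg⁻¹·m⁻¹·s².
  W = J/s (power = energy per time),
      = kg·m²·s⁻³.
  J = N·m (work = force × distance),
      = kg·m²·s⁻².
  V = W/A (potential = power per current),
      = kg·m²·s⁻³·A⁻¹.
  So V⁻¹ = kg⁻¹·m⁻²·s³·A.
  Combining: Wb·lm²·N⁻¹·W·J·V⁻¹·s⁻¹·cd² = (kg·m²·s⁻²·A⁻¹) · cd² · (kg⁻¹·m⁻¹·s²) · (kg·m²·s⁻³) · (kg·m²·s⁻²) · (kg⁻¹·m⁻²·s³·A) · s⁻¹ · cd² = kg·m³·s⁻³·cd⁴.
Left is kg²·m⁴·s⁻⁵·cd⁴; right is kg·m³·s⁻³·cd⁴ — different.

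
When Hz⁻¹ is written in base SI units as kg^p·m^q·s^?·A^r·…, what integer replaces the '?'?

Hz = s⁻¹.
So Hz⁻¹ = s.
The exponent of s is 1.

1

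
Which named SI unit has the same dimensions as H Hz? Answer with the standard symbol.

Ω

H = Wb/A (inductance = flux per current),
    = kg·m²·s⁻²·A⁻².
Hz = 1/s = s⁻¹ (frequency is cycles per second).
Combining: H·Hz = (kg·m²·s⁻²·A⁻²) · s⁻¹ = kg·m²·s⁻³·A⁻².
kg·m²·s⁻³·A⁻² is the base-SI form of the ohm.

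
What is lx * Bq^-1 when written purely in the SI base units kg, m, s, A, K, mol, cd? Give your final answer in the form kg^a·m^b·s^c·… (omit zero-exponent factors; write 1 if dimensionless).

lx = m⁻²·cd.
Bq = s⁻¹.
So Bq⁻¹ = s.
Combining: lx·Bq⁻¹ = (m⁻²·cd) · s = m⁻²·s·cd.

m⁻²·s·cd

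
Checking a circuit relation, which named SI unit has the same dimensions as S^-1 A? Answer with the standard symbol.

S = kg⁻¹·m⁻²·s³·A².
So S⁻¹ = kg·m²·s⁻³·A⁻².
Combining: S⁻¹·A = (kg·m²·s⁻³·A⁻²) · A = kg·m²·s⁻³·A⁻¹.
kg·m²·s⁻³·A⁻¹ is the base-SI form of the volt.

V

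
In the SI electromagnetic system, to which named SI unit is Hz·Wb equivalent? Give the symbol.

V

Hz = 1/s = s⁻¹ (frequency is cycles per second).
Wb = V·s (flux: a volt is a weber per second),
    = kg·m²·s⁻²·A⁻¹.
Combining: Hz·Wb = s⁻¹ · (kg·m²·s⁻²·A⁻¹) = kg·m²·s⁻³·A⁻¹.
kg·m²·s⁻³·A⁻¹ is the base-SI form of the volt.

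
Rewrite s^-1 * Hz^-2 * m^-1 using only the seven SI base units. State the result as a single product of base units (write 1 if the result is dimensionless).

m⁻¹·s

Hz = s⁻¹.
So Hz⁻² = s².
Combining: s⁻¹·Hz⁻²·m⁻¹ = s⁻¹ · s² · m⁻¹ = m⁻¹·s.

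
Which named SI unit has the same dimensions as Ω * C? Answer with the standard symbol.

Wb

Ω = kg·m²·s⁻³·A⁻².
C = s·A.
Combining: Ω·C = (kg·m²·s⁻³·A⁻²) · (s·A) = kg·m²·s⁻²·A⁻¹.
kg·m²·s⁻²·A⁻¹ is the base-SI form of the weber.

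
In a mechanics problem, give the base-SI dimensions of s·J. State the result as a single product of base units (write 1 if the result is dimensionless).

kg·m²·s⁻¹

J = N·m (work = force × distance),
    = kg·m²·s⁻².
Combining: s·J = s · (kg·m²·s⁻²) = kg·m²·s⁻¹.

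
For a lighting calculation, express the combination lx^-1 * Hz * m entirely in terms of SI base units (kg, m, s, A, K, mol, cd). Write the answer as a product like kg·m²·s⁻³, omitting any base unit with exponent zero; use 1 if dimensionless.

m³·s⁻¹·cd⁻¹

lx = lm/m² (illuminance = luminous flux per area),
    = m⁻²·cd.
So lx⁻¹ = m²·cd⁻¹.
Hz = 1/s = s⁻¹ (frequency is cycles per second).
Combining: lx⁻¹·Hz·m = (m²·cd⁻¹) · s⁻¹ · m = m³·s⁻¹·cd⁻¹.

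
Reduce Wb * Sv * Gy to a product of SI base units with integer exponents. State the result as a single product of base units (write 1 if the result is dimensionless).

kg·m⁶·s⁻⁶·A⁻¹

Wb = V·s (flux: a volt is a weber per second),
    = kg·m²·s⁻²·A⁻¹.
Sv = J/kg (equivalent dose = energy per mass),
    = m²·s⁻².
Gy = J/kg (absorbed dose = energy per mass),
    = m²·s⁻².
Combining: Wb·Sv·Gy = (kg·m²·s⁻²·A⁻¹) · (m²·s⁻²) · (m²·s⁻²) = kg·m⁶·s⁻⁶·A⁻¹.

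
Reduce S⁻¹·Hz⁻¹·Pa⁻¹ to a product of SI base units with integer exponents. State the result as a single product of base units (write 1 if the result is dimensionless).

m³·A⁻²

S = 1/Ω (conductance is reciprocal resistance),
    = kg⁻¹·m⁻²·s³·A².
So S⁻¹ = kg·m²·s⁻³·A⁻².
Hz = 1/s = s⁻¹ (frequency is cycles per second).
So Hz⁻¹ = s.
Pa = N/m² (pressure = force per area),
    = kg·m⁻¹·s⁻².
So Pa⁻¹ = kg⁻¹·m·s².
Combining: S⁻¹·Hz⁻¹·Pa⁻¹ = (kg·m²·s⁻³·A⁻²) · s · (kg⁻¹·m·s²) = m³·A⁻².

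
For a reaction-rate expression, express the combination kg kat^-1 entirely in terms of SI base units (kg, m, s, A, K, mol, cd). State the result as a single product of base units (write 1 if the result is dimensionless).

kat = mol/s = s⁻¹·mol (catalytic activity).
So kat⁻¹ = s·mol⁻¹.
Combining: kg·kat⁻¹ = kg · (s·mol⁻¹) = kg·s·mol⁻¹.

kg·s·mol⁻¹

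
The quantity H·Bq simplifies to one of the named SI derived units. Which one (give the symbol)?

H = kg·m²·s⁻²·A⁻².
Bq = s⁻¹.
Combining: H·Bq = (kg·m²·s⁻²·A⁻²) · s⁻¹ = kg·m²·s⁻³·A⁻².
kg·m²·s⁻³·A⁻² is the base-SI form of the ohm.

Ω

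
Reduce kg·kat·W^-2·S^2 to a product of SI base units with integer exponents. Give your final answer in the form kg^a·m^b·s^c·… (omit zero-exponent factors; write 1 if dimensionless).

kg⁻³·m⁻⁸·s¹¹·A⁴·mol

kat = s⁻¹·mol.
W = kg·m²·s⁻³.
So W⁻² = kg⁻²·m⁻⁴·s⁶.
S = kg⁻¹·m⁻²·s³·A².
So S² = kg⁻²·m⁻⁴·s⁶·A⁴.
Combining: kg·kat·W⁻²·S² = kg · (s⁻¹·mol) · (kg⁻²·m⁻⁴·s⁶) · (kg⁻²·m⁻⁴·s⁶·A⁴) = kg⁻³·m⁻⁸·s¹¹·A⁴·mol.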